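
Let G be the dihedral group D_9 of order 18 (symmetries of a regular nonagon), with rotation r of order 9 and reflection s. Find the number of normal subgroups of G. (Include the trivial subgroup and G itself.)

4

G has 16 subgroups. Checking conjugation-invariance by order — order 1: 1/1 normal; order 2: 0/9 normal; order 3: 1/1 normal; order 6: 0/3 normal; order 9: 1/1 normal; order 18: 1/1 normal.
Total normal subgroups: 4.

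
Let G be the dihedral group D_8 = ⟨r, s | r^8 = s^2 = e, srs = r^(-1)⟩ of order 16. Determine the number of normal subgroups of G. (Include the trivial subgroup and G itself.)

7

G has 19 subgroups. Checking conjugation-invariance by order — order 1: 1/1 normal; order 2: 1/9 normal; order 4: 1/5 normal; order 8: 3/3 normal; order 16: 1/1 normal.
Total normal subgroups: 7.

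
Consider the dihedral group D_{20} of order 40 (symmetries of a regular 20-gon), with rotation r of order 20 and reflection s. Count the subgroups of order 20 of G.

3

|G| = 40 and 20 | 40, so subgroups of order 20 are possible by Lagrange.
The subgroups of order 20 are: {e, r, r^2, r^3, r^4, r^5, r^6, r^7, r^8, r^9, r^10, r^11, r^12, r^13, r^14, r^15, r^16, r^17, r^18, r^19}; {e, r^2, r^4, r^6, r^8, r^10, r^12, r^14, r^16, r^18, s, r^2s, r^4s, r^6s, r^8s, r^10s, r^12s, r^14s, r^16s, r^18s}; {e, r^2, r^4, r^6, r^8, r^10, r^12, r^14, r^16, r^18, rs, r^3s, r^5s, r^7s, r^9s, r^11s, r^13s, r^15s, r^17s, r^19s}.
So G has 3 subgroups of order 20.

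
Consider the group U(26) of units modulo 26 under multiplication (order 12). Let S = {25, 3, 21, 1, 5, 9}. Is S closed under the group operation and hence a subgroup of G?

Closure fails: 3 · 21 = 11 ∉ S. So S is not a subgroup.

No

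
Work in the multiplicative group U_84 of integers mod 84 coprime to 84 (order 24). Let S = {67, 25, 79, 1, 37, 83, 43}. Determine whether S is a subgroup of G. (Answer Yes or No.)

|S| = 7 does not divide |G| = 24, so by Lagrange S is not a subgroup.

No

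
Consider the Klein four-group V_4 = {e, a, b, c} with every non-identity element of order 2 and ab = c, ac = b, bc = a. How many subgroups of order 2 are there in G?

|G| = 4 and 2 | 4, so subgroups of order 2 are possible by Lagrange.
The subgroups of order 2 are: {e, a}; {e, b}; {e, c}.
So G has 3 subgroups of order 2.

3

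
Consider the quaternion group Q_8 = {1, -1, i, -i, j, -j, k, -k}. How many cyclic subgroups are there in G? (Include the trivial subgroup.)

Each element a generates a cyclic subgroup ⟨a⟩; distinct elements may generate the same one (a cyclic group of order d has φ(d) generators).
Cyclic subgroups by order — order 1: 1; order 2: 1; order 4: 3.
Total: 5.

5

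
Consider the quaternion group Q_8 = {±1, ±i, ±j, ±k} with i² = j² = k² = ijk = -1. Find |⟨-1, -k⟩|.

4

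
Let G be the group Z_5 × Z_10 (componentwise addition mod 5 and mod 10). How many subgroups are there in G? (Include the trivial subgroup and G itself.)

16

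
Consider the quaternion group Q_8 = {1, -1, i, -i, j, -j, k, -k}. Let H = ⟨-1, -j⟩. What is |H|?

4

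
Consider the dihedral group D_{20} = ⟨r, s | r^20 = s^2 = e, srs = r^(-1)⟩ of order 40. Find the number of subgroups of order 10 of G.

5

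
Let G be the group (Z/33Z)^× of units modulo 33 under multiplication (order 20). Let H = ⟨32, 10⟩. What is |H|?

4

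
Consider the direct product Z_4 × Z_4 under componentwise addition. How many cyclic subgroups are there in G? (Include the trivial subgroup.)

10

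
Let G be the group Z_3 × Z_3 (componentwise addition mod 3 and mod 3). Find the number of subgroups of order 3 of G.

4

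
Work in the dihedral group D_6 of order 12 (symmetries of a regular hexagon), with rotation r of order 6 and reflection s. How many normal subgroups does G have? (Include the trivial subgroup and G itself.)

G has 16 subgroups. Checking conjugation-invariance by order — order 1: 1/1 normal; order 2: 1/7 normal; order 3: 1/1 normal; order 4: 0/3 normal; order 6: 3/3 normal; order 12: 1/1 normal.
Total normal subgroups: 7.

7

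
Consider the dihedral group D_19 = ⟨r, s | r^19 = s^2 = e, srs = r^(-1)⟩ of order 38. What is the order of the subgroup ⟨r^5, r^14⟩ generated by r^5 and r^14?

|⟨r^5⟩| = 19 and |⟨r^14⟩| = 19, so |H| is a multiple of lcm(19, 19) = 19 and divides |G| = 38.
Closing under the operation: H = {e, r, r^2, r^3, r^4, r^5, r^6, r^7, r^8, r^9, r^10, r^11, r^12, r^13, r^14, r^15, r^16, r^17, r^18}, so |H| = 19.

19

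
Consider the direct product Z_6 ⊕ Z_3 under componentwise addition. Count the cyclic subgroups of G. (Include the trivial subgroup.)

10

Each element a generates a cyclic subgroup ⟨a⟩; distinct elements may generate the same one (a cyclic group of order d has φ(d) generators).
Cyclic subgroups by order — order 1: 1; order 2: 1; order 3: 4; order 6: 4.
Total: 10.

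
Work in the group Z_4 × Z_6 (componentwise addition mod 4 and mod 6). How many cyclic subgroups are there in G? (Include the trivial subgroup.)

12

Group the elements of G by the cyclic subgroup they generate; each cyclic subgroup of order d accounts for φ(d) elements.
Cyclic subgroups by order — order 1: 1; order 2: 3; order 3: 1; order 4: 2; order 6: 3; order 12: 2.
Total: 12.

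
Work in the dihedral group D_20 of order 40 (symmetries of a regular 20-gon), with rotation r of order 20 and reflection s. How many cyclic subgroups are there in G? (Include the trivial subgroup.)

26

A cyclic subgroup of order d is generated by each of its φ(d) elements of order d, so the cyclic subgroups of order d number (#elements of order d)/φ(d).
Cyclic subgroups by order — order 1: 1; order 2: 21; order 4: 1; order 5: 1; order 10: 1; order 20: 1.
Total: 26.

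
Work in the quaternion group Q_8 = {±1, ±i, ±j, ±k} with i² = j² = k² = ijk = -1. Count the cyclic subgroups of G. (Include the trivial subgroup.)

A cyclic subgroup of order d is generated by each of its φ(d) elements of order d, so the cyclic subgroups of order d number (#elements of order d)/φ(d).
Cyclic subgroups by order — order 1: 1; order 2: 1; order 4: 3.
Total: 5.

5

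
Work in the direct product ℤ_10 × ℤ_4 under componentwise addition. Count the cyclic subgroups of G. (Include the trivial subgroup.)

12

Group the elements of G by the cyclic subgroup they generate; each cyclic subgroup of order d accounts for φ(d) elements.
Cyclic subgroups by order — order 1: 1; order 2: 3; order 4: 2; order 5: 1; order 10: 3; order 20: 2.
Total: 12.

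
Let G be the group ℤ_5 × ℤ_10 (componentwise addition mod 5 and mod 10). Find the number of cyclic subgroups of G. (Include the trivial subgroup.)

14

Group the elements of G by the cyclic subgroup they generate; each cyclic subgroup of order d accounts for φ(d) elements.
Cyclic subgroups by order — order 1: 1; order 2: 1; order 5: 6; order 10: 6.
Total: 14.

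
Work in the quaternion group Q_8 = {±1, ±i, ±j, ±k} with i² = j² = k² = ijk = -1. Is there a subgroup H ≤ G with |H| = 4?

Yes

4 | 8. A subgroup of order 4 is {1, -1, i, -i}.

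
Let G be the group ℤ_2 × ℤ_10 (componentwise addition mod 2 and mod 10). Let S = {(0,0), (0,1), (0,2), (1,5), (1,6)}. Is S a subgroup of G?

No

(0,1) ∈ S but its inverse (0,9) ∉ S, so S is not a subgroup.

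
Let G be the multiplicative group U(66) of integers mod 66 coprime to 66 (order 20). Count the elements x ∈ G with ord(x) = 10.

12

Enumerating element orders in G gives 12 elements of order 10.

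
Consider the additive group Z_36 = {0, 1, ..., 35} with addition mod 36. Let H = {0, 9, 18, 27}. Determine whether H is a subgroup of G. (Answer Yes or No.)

Yes

|H| = 4 divides |G| = 36, consistent with Lagrange.
H contains the identity, every element's inverse is in H, and H is closed under +: it is a subgroup.
In fact H = ⟨9⟩.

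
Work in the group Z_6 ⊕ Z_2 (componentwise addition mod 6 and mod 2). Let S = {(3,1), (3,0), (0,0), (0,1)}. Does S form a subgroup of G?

Yes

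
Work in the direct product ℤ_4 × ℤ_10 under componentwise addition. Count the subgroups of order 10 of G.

3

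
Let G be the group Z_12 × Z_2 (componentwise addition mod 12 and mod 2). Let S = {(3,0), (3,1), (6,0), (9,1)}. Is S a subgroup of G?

No

The identity (0,0) ∉ S, so S is not a subgroup.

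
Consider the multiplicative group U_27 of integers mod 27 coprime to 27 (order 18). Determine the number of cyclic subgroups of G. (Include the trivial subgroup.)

6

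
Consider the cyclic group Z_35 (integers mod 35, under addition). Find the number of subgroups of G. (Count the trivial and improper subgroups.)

4

A cyclic group of order 35 has exactly one subgroup for each divisor of 35.
Divisors of 35: 1, 5, 7, 35.
So Z_35 has 4 subgroups.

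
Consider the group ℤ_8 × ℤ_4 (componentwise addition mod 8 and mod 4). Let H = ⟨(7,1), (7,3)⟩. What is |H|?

16

|⟨(7,1)⟩| = 8 and |⟨(7,3)⟩| = 8, so |H| is a multiple of lcm(8, 8) = 8 and divides |G| = 32.
Closing under the operation: H = {(0,0), (0,2), (1,1), (1,3), (2,0), (2,2), (3,1), (3,3), (4,0), (4,2), (5,1), (5,3), (6,0), (6,2), (7,1), (7,3)}, so |H| = 16.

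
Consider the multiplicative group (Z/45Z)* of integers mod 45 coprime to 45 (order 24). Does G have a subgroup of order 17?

No

17 does not divide |G| = 24, so by Lagrange no subgroup of order 17 exists.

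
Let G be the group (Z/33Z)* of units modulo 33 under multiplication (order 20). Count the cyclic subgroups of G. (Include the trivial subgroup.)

8

Group the elements of G by the cyclic subgroup they generate; each cyclic subgroup of order d accounts for φ(d) elements.
Cyclic subgroups by order — order 1: 1; order 2: 3; order 5: 1; order 10: 3.
Total: 8.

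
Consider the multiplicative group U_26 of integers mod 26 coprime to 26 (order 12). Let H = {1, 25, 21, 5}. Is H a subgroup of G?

|H| = 4 divides |G| = 12, consistent with Lagrange.
H contains the identity, every element's inverse is in H, and H is closed under ·: it is a subgroup.
In fact H = ⟨21⟩.

Yes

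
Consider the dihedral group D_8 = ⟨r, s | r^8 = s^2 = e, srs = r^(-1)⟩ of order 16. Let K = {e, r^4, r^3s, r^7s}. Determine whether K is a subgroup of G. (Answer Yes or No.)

Yes

|K| = 4 divides |G| = 16, consistent with Lagrange.
K contains the identity, every element's inverse is in K, and K is closed under ·: it is a subgroup.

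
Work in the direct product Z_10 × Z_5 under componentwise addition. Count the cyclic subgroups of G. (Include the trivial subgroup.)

14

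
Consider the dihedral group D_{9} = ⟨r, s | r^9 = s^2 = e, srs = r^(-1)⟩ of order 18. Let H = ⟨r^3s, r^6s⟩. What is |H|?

|⟨r^3s⟩| = 2 and |⟨r^6s⟩| = 2, so |H| is a multiple of lcm(2, 2) = 2 and divides |G| = 18.
Closing under the operation: H = {e, r^3, r^6, s, r^3s, r^6s}, so |H| = 6.

6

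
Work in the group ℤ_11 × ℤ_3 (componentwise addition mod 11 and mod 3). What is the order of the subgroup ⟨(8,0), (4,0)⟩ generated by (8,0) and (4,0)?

11

|⟨(8,0)⟩| = 11 and |⟨(4,0)⟩| = 11, so |H| is a multiple of lcm(11, 11) = 11 and divides |G| = 33.
Closing under the operation: H = {(0,0), (1,0), (2,0), (3,0), (4,0), (5,0), (6,0), (7,0), (8,0), (9,0), (10,0)}, so |H| = 11.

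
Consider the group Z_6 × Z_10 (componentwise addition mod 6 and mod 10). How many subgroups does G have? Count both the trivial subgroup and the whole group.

|G| = 60, so by Lagrange every subgroup order divides 60. Divisors: 1, 2, 3, 4, 5, 6, 10, 12, 15, 20, 30, 60.
Subgroups by order — order 1: 1; order 2: 3; order 3: 1; order 4: 1; order 5: 1; order 6: 3; order 10: 3; order 12: 1; order 15: 1; order 20: 1; order 30: 3; order 60: 1.
Total: 1 + 3 + 1 + 1 + 1 + 3 + 3 + 1 + 1 + 1 + 3 + 1 = 20.

20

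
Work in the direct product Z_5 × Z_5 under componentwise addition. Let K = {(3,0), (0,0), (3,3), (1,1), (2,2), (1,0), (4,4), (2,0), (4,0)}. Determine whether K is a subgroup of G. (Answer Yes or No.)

No

|K| = 9 does not divide |G| = 25, so by Lagrange K is not a subgroup.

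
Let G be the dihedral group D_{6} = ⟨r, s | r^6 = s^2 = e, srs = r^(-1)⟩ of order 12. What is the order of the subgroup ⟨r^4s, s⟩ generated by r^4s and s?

|⟨r^4s⟩| = 2 and |⟨s⟩| = 2, so |H| is a multiple of lcm(2, 2) = 2 and divides |G| = 12.
Closing under the operation: H = {e, r^2, r^4, s, r^2s, r^4s}, so |H| = 6.

6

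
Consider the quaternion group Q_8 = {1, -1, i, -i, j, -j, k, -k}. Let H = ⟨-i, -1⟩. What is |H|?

|⟨-i⟩| = 4 and |⟨-1⟩| = 2, so |H| is a multiple of lcm(4, 2) = 4 and divides |G| = 8.
Closing under the operation: H = {1, -1, i, -i}, so |H| = 4.

4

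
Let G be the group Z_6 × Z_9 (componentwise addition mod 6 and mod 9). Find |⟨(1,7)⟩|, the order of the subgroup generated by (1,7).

18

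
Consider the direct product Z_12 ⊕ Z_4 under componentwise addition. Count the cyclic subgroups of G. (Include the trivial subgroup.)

A cyclic subgroup of order d is generated by each of its φ(d) elements of order d, so the cyclic subgroups of order d number (#elements of order d)/φ(d).
Cyclic subgroups by order — order 1: 1; order 2: 3; order 3: 1; order 4: 6; order 6: 3; order 12: 6.
Total: 20.

20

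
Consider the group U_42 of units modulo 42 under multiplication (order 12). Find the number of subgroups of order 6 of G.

|G| = 12 and 6 | 12, so subgroups of order 6 are possible by Lagrange.
The subgroups of order 6 are: {1, 11, 23, 25, 29, 37}; {1, 13, 19, 25, 31, 37}; {1, 5, 17, 25, 37, 41}.
So G has 3 subgroups of order 6.

3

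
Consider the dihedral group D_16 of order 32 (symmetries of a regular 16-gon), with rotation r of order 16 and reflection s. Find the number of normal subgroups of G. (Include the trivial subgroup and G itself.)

G has 36 subgroups. Checking conjugation-invariance by order — order 1: 1/1 normal; order 2: 1/17 normal; order 4: 1/9 normal; order 8: 1/5 normal; order 16: 3/3 normal; order 32: 1/1 normal.
Total normal subgroups: 8.

8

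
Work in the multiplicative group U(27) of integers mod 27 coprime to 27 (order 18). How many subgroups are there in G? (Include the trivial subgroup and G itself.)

6

|G| = 18, so by Lagrange every subgroup order divides 18. Divisors: 1, 2, 3, 6, 9, 18.
Subgroups by order — order 1: 1; order 2: 1; order 3: 1; order 6: 1; order 9: 1; order 18: 1.
Total: 1 + 1 + 1 + 1 + 1 + 1 = 6.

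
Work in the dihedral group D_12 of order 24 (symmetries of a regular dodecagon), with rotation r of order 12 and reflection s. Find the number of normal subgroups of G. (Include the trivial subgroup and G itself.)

9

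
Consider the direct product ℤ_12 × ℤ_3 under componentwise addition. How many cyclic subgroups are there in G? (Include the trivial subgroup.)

15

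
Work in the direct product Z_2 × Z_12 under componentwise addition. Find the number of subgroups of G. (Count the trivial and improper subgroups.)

16

|G| = 24, so by Lagrange every subgroup order divides 24. Divisors: 1, 2, 3, 4, 6, 8, 12, 24.
Subgroups by order — order 1: 1; order 2: 3; order 3: 1; order 4: 3; order 6: 3; order 8: 1; order 12: 3; order 24: 1.
Total: 1 + 3 + 1 + 3 + 3 + 1 + 3 + 1 = 16.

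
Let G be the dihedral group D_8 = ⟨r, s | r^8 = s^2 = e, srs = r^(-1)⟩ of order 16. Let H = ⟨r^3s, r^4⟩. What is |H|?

|⟨r^3s⟩| = 2 and |⟨r^4⟩| = 2, so |H| is a multiple of lcm(2, 2) = 2 and divides |G| = 16.
Closing under the operation: H = {e, r^4, r^3s, r^7s}, so |H| = 4.

4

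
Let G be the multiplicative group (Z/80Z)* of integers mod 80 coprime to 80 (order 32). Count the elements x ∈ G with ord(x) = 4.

24

Enumerating element orders in G gives 24 elements of order 4.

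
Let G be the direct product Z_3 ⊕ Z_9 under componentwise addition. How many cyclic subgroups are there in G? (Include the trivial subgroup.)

8

Group the elements of G by the cyclic subgroup they generate; each cyclic subgroup of order d accounts for φ(d) elements.
Cyclic subgroups by order — order 1: 1; order 3: 4; order 9: 3.
Total: 8.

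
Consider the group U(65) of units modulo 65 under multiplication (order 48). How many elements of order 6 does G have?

6

The elements of order 6 are: 4, 9, 29, 36, 49, 56.
That's 6.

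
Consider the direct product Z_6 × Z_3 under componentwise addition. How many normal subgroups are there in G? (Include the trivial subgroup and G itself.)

G is abelian, so every subgroup is normal.
G has 12 subgroups in total, hence 12 normal subgroups.

12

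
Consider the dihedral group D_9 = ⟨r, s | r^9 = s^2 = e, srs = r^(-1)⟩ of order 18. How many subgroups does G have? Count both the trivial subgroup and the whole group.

16

|G| = 18, so by Lagrange every subgroup order divides 18. Divisors: 1, 2, 3, 6, 9, 18.
Subgroups by order — order 1: 1; order 2: 9; order 3: 1; order 6: 3; order 9: 1; order 18: 1.
Total: 1 + 9 + 1 + 3 + 1 + 1 = 16.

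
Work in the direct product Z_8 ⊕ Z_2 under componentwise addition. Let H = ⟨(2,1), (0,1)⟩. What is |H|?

8

|⟨(2,1)⟩| = 4 and |⟨(0,1)⟩| = 2, so |H| is a multiple of lcm(4, 2) = 4 and divides |G| = 16.
Closing under the operation: H = {(0,0), (0,1), (2,0), (2,1), (4,0), (4,1), (6,0), (6,1)}, so |H| = 8.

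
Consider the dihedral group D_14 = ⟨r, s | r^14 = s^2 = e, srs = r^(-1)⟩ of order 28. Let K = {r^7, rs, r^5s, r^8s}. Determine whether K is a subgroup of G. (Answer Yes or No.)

The identity e ∉ K, so K is not a subgroup.

No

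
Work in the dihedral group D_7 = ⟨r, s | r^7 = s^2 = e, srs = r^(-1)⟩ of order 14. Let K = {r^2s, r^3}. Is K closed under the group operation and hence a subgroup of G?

No

The identity e ∉ K, so K is not a subgroup.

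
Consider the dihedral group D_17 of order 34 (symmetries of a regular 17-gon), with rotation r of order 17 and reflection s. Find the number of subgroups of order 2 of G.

|G| = 34 and 2 | 34, so subgroups of order 2 are possible by Lagrange.
The subgroups of order 2 are: {e, r^10s}; {e, r^11s}; {e, r^12s}; {e, r^13s}; … (17 in all).
So G has 17 subgroups of order 2.

17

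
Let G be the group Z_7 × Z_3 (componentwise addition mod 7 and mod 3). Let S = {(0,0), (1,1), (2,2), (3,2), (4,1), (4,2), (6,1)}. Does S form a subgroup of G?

No

(2,2) ∈ S but its inverse (5,1) ∉ S, so S is not a subgroup.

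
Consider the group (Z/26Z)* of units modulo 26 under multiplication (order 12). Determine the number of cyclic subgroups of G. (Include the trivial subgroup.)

Each element a generates a cyclic subgroup ⟨a⟩; distinct elements may generate the same one (a cyclic group of order d has φ(d) generators).
Cyclic subgroups by order — order 1: 1; order 2: 1; order 3: 1; order 4: 1; order 6: 1; order 12: 1.
Total: 6.

6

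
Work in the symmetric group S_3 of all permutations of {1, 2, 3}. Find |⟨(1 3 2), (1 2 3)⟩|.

|⟨(1 3 2)⟩| = 3 and |⟨(1 2 3)⟩| = 3, so |H| is a multiple of lcm(3, 3) = 3 and divides |G| = 6.
Closing under the operation: H = {e, (1 2 3), (1 3 2)}, so |H| = 3.

3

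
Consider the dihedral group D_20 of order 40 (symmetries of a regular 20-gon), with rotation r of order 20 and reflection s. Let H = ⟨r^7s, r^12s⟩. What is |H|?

8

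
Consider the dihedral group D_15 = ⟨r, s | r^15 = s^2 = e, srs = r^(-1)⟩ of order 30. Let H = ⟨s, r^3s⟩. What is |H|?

|⟨s⟩| = 2 and |⟨r^3s⟩| = 2, so |H| is a multiple of lcm(2, 2) = 2 and divides |G| = 30.
Closing under the operation: H = {e, r^3, r^6, r^9, r^12, s, r^3s, r^6s, r^9s, r^12s}, so |H| = 10.

10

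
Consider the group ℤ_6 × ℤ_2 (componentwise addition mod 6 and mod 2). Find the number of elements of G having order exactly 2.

An element (a,b) has order lcm(ord(a), ord(b)); count pairs with lcm equal to 2.
Enumerating gives 3 such elements.

3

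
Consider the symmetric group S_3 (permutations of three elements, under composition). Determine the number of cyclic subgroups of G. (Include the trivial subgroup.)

5

Group the elements of G by the cyclic subgroup they generate; each cyclic subgroup of order d accounts for φ(d) elements.
Cyclic subgroups by order — order 1: 1; order 2: 3; order 3: 1.
Total: 5.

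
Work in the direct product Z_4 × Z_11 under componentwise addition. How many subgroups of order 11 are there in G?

|G| = 44 and 11 | 44, so subgroups of order 11 are possible by Lagrange.
The subgroups of order 11 are: {(0,0), (0,1), (0,2), (0,3), (0,4), (0,5), (0,6), (0,7), (0,8), (0,9), (0,10)}.
So G has 1 subgroup of order 11.

1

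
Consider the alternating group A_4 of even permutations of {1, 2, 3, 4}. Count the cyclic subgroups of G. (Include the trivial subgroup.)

8

A cyclic subgroup of order d is generated by each of its φ(d) elements of order d, so the cyclic subgroups of order d number (#elements of order d)/φ(d).
Cyclic subgroups by order — order 1: 1; order 2: 3; order 3: 4.
Total: 8.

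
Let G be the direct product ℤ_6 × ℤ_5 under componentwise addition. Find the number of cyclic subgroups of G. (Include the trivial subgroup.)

8

Each element a generates a cyclic subgroup ⟨a⟩; distinct elements may generate the same one (a cyclic group of order d has φ(d) generators).
Cyclic subgroups by order — order 1: 1; order 2: 1; order 3: 1; order 5: 1; order 6: 1; order 10: 1; order 15: 1; order 30: 1.
Total: 8.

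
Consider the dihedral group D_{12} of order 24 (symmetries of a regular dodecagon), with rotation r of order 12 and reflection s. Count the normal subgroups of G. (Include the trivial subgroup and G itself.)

G has 34 subgroups. Checking conjugation-invariance by order — order 1: 1/1 normal; order 2: 1/13 normal; order 3: 1/1 normal; order 4: 1/7 normal; order 6: 1/5 normal; order 8: 0/3 normal; order 12: 3/3 normal; order 24: 1/1 normal.
Total normal subgroups: 9.

9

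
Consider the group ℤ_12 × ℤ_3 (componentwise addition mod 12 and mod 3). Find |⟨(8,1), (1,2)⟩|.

12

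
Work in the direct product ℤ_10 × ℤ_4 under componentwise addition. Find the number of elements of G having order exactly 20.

16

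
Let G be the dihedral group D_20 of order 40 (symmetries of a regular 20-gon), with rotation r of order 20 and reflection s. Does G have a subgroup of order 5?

Yes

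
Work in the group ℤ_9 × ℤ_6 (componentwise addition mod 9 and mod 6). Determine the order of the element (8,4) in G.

9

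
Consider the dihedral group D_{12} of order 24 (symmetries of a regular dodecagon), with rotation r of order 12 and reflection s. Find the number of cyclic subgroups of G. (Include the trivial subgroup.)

Group the elements of G by the cyclic subgroup they generate; each cyclic subgroup of order d accounts for φ(d) elements.
Cyclic subgroups by order — order 1: 1; order 2: 13; order 3: 1; order 4: 1; order 6: 1; order 12: 1.
Total: 18.

18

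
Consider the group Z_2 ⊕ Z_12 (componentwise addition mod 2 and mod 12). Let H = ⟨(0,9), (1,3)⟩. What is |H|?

8

|⟨(0,9)⟩| = 4 and |⟨(1,3)⟩| = 4, so |H| is a multiple of lcm(4, 4) = 4 and divides |G| = 24.
Closing under the operation: H = {(0,0), (0,3), (0,6), (0,9), (1,0), (1,3), (1,6), (1,9)}, so |H| = 8.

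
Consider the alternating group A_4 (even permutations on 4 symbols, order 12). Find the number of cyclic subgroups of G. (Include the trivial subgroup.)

8

A cyclic subgroup of order d is generated by each of its φ(d) elements of order d, so the cyclic subgroups of order d number (#elements of order d)/φ(d).
Cyclic subgroups by order — order 1: 1; order 2: 3; order 3: 4.
Total: 8.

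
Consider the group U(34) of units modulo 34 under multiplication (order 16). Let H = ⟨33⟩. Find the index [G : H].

8

|⟨33⟩| = 2 and |G| = 16.
By Lagrange, [G : H] = |G|/|H| = 16/2 = 8.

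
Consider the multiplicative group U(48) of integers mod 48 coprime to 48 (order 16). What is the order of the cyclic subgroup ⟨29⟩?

4

Compute successive powers of 29 mod 48: 29, 25, 5, 1; 29^4 ≡ 1 (mod 48).
So |⟨29⟩| = 4.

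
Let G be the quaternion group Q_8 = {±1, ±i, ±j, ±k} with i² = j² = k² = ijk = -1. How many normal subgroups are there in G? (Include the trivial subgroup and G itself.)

G has 6 subgroups. Checking conjugation-invariance by order — order 1: 1/1 normal; order 2: 1/1 normal; order 4: 3/3 normal; order 8: 1/1 normal.
Total normal subgroups: 6.

6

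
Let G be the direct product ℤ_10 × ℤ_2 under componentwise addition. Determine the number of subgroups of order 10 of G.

|G| = 20 and 10 | 20, so subgroups of order 10 are possible by Lagrange.
The subgroups of order 10 are: {(0,0), (0,1), (2,0), (2,1), (4,0), (4,1), (6,0), (6,1), (8,0), (8,1)}; {(0,0), (1,0), (2,0), (3,0), (4,0), (5,0), (6,0), (7,0), (8,0), (9,0)}; {(0,0), (1,1), (2,0), (3,1), (4,0), (5,1), (6,0), (7,1), (8,0), (9,1)}.
So G has 3 subgroups of order 10.

3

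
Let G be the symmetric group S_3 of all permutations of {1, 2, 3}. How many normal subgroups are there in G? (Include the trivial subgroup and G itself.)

3

G has 6 subgroups. Checking conjugation-invariance by order — order 1: 1/1 normal; order 2: 0/3 normal; order 3: 1/1 normal; order 6: 1/1 normal.
Total normal subgroups: 3.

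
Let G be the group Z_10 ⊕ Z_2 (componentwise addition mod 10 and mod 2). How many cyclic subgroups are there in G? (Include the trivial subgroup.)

8

Group the elements of G by the cyclic subgroup they generate; each cyclic subgroup of order d accounts for φ(d) elements.
Cyclic subgroups by order — order 1: 1; order 2: 3; order 5: 1; order 10: 3.
Total: 8.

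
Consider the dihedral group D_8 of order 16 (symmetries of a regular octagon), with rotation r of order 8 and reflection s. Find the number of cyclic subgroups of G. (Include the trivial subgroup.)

12

Group the elements of G by the cyclic subgroup they generate; each cyclic subgroup of order d accounts for φ(d) elements.
Cyclic subgroups by order — order 1: 1; order 2: 9; order 4: 1; order 8: 1.
Total: 12.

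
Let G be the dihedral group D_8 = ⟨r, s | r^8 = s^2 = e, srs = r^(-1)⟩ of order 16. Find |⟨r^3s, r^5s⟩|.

8

|⟨r^3s⟩| = 2 and |⟨r^5s⟩| = 2, so |H| is a multiple of lcm(2, 2) = 2 and divides |G| = 16.
Closing under the operation: H = {e, r^2, r^4, r^6, rs, r^3s, r^5s, r^7s}, so |H| = 8.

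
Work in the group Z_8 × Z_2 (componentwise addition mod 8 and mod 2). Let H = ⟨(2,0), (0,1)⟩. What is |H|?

|⟨(2,0)⟩| = 4 and |⟨(0,1)⟩| = 2, so |H| is a multiple of lcm(4, 2) = 4 and divides |G| = 16.
Closing under the operation: H = {(0,0), (0,1), (2,0), (2,1), (4,0), (4,1), (6,0), (6,1)}, so |H| = 8.

8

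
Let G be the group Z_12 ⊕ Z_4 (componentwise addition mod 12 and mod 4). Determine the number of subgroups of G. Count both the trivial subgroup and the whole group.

30

|G| = 48, so by Lagrange every subgroup order divides 48. Divisors: 1, 2, 3, 4, 6, 8, 12, 16, 24, 48.
Subgroups by order — order 1: 1; order 2: 3; order 3: 1; order 4: 7; order 6: 3; order 8: 3; order 12: 7; order 16: 1; order 24: 3; order 48: 1.
Total: 1 + 3 + 1 + 7 + 3 + 3 + 7 + 1 + 3 + 1 = 30.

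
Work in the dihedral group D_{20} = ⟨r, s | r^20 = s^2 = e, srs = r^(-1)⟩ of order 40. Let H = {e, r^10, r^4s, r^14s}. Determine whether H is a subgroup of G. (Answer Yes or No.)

|H| = 4 divides |G| = 40, consistent with Lagrange.
H contains the identity, every element's inverse is in H, and H is closed under ·: it is a subgroup.

Yes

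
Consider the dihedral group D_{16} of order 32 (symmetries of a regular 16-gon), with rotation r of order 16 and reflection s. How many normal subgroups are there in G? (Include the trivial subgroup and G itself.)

8

G has 36 subgroups. Checking conjugation-invariance by order — order 1: 1/1 normal; order 2: 1/17 normal; order 4: 1/9 normal; order 8: 1/5 normal; order 16: 3/3 normal; order 32: 1/1 normal.
Total normal subgroups: 8.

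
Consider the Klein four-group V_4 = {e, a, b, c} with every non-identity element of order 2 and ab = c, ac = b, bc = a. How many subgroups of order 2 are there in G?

3

|G| = 4 and 2 | 4, so subgroups of order 2 are possible by Lagrange.
The subgroups of order 2 are: {e, a}; {e, b}; {e, c}.
So G has 3 subgroups of order 2.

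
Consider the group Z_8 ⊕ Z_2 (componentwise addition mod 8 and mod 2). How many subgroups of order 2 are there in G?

3

|G| = 16 and 2 | 16, so subgroups of order 2 are possible by Lagrange.
The subgroups of order 2 are: {(0,0), (0,1)}; {(0,0), (4,0)}; {(0,0), (4,1)}.
So G has 3 subgroups of order 2.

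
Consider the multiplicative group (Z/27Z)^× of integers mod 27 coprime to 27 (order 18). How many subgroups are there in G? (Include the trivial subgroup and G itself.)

6

|G| = 18, so by Lagrange every subgroup order divides 18. Divisors: 1, 2, 3, 6, 9, 18.
Subgroups by order — order 1: 1; order 2: 1; order 3: 1; order 6: 1; order 9: 1; order 18: 1.
Total: 1 + 1 + 1 + 1 + 1 + 1 = 6.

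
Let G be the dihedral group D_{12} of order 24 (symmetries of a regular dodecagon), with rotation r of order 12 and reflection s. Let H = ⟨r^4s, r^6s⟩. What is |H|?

12

|⟨r^4s⟩| = 2 and |⟨r^6s⟩| = 2, so |H| is a multiple of lcm(2, 2) = 2 and divides |G| = 24.
Closing under the operation: H = {e, r^2, r^4, r^6, r^8, r^10, s, r^2s, r^4s, r^6s, r^8s, r^10s}, so |H| = 12.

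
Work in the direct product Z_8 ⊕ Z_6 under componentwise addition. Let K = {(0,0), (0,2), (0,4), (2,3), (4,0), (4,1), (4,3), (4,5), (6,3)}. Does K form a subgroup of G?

|K| = 9 does not divide |G| = 48, so by Lagrange K is not a subgroup.

No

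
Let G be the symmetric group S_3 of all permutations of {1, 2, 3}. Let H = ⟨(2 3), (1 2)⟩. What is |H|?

6

|⟨(2 3)⟩| = 2 and |⟨(1 2)⟩| = 2, so |H| is a multiple of lcm(2, 2) = 2 and divides |G| = 6.
Closing {(2 3), (1 2)} under the group operation gives all of G, so |H| = 6.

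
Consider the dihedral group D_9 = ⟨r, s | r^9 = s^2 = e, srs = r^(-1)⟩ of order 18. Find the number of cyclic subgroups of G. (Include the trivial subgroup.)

A cyclic subgroup of order d is generated by each of its φ(d) elements of order d, so the cyclic subgroups of order d number (#elements of order d)/φ(d).
Cyclic subgroups by order — order 1: 1; order 2: 9; order 3: 1; order 9: 1.
Total: 12.

12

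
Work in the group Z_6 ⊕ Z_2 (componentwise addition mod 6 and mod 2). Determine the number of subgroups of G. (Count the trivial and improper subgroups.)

10

|G| = 12, so by Lagrange every subgroup order divides 12. Divisors: 1, 2, 3, 4, 6, 12.
Subgroups by order — order 1: 1; order 2: 3; order 3: 1; order 4: 1; order 6: 3; order 12: 1.
Total: 1 + 3 + 1 + 1 + 3 + 1 = 10.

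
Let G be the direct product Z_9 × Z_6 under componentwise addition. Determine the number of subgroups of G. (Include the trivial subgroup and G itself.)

20

|G| = 54, so by Lagrange every subgroup order divides 54. Divisors: 1, 2, 3, 6, 9, 18, 27, 54.
Subgroups by order — order 1: 1; order 2: 1; order 3: 4; order 6: 4; order 9: 4; order 18: 4; order 27: 1; order 54: 1.
Total: 1 + 1 + 4 + 4 + 4 + 4 + 1 + 1 = 20.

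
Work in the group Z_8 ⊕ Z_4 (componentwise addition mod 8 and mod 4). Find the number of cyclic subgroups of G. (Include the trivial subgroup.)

Each element a generates a cyclic subgroup ⟨a⟩; distinct elements may generate the same one (a cyclic group of order d has φ(d) generators).
Cyclic subgroups by order — order 1: 1; order 2: 3; order 4: 6; order 8: 4.
Total: 14.

14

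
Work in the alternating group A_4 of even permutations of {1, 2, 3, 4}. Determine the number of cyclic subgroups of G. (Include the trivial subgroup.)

Group the elements of G by the cyclic subgroup they generate; each cyclic subgroup of order d accounts for φ(d) elements.
Cyclic subgroups by order — order 1: 1; order 2: 3; order 3: 4.
Total: 8.

8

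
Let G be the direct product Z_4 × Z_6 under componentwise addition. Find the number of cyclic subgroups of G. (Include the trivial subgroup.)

Each element a generates a cyclic subgroup ⟨a⟩; distinct elements may generate the same one (a cyclic group of order d has φ(d) generators).
Cyclic subgroups by order — order 1: 1; order 2: 3; order 3: 1; order 4: 2; order 6: 3; order 12: 2.
Total: 12.

12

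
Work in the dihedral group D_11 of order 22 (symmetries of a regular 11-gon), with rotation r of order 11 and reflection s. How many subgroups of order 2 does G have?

|G| = 22 and 2 | 22, so subgroups of order 2 are possible by Lagrange.
The subgroups of order 2 are: {e, r^10s}; {e, r^2s}; {e, r^3s}; {e, r^4s}; … (11 in all).
So G has 11 subgroups of order 2.

11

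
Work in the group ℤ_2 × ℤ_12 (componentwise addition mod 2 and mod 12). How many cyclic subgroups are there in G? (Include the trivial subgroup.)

12

A cyclic subgroup of order d is generated by each of its φ(d) elements of order d, so the cyclic subgroups of order d number (#elements of order d)/φ(d).
Cyclic subgroups by order — order 1: 1; order 2: 3; order 3: 1; order 4: 2; order 6: 3; order 12: 2.
Total: 12.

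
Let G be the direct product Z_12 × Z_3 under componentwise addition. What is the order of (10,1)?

The order of (10,1) in Z_12 × Z_3 is lcm(ord(10) in Z_12, ord(1) in Z_3).
ord(10) = 6 and ord(1) = 3, so |⟨(10,1)⟩| = lcm(6, 3) = 6.

6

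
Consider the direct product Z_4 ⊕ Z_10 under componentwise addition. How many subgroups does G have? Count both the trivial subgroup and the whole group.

|G| = 40, so by Lagrange every subgroup order divides 40. Divisors: 1, 2, 4, 5, 8, 10, 20, 40.
Subgroups by order — order 1: 1; order 2: 3; order 4: 3; order 5: 1; order 8: 1; order 10: 3; order 20: 3; order 40: 1.
Total: 1 + 3 + 3 + 1 + 1 + 3 + 3 + 1 = 16.

16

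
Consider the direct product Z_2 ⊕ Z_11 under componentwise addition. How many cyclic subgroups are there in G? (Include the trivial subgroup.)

4

Group the elements of G by the cyclic subgroup they generate; each cyclic subgroup of order d accounts for φ(d) elements.
Cyclic subgroups by order — order 1: 1; order 2: 1; order 11: 1; order 22: 1.
Total: 4.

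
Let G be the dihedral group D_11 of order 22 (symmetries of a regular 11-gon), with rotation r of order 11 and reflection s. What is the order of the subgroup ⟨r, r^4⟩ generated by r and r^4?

|⟨r⟩| = 11 and |⟨r^4⟩| = 11, so |H| is a multiple of lcm(11, 11) = 11 and divides |G| = 22.
Closing under the operation: H = {e, r, r^2, r^3, r^4, r^5, r^6, r^7, r^8, r^9, r^10}, so |H| = 11.

11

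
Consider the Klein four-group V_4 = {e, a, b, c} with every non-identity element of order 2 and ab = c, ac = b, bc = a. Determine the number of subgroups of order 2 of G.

|G| = 4 and 2 | 4, so subgroups of order 2 are possible by Lagrange.
The subgroups of order 2 are: {e, a}; {e, b}; {e, c}.
So G has 3 subgroups of order 2.

3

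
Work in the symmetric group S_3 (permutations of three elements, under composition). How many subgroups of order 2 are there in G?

3

|G| = 6 and 2 | 6, so subgroups of order 2 are possible by Lagrange.
The subgroups of order 2 are: {e, (1 2)}; {e, (1 3)}; {e, (2 3)}.
So G has 3 subgroups of order 2.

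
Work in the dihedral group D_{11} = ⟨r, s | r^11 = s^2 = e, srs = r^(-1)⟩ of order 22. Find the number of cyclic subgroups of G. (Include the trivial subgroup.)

13

Each element a generates a cyclic subgroup ⟨a⟩; distinct elements may generate the same one (a cyclic group of order d has φ(d) generators).
Cyclic subgroups by order — order 1: 1; order 2: 11; order 11: 1.
Total: 13.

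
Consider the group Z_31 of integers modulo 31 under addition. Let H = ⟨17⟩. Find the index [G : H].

1

|⟨17⟩| = 31 and |G| = 31.
By Lagrange, [G : H] = |G|/|H| = 31/31 = 1.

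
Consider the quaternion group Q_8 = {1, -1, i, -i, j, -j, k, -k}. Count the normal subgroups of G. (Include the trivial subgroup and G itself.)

G has 6 subgroups. Checking conjugation-invariance by order — order 1: 1/1 normal; order 2: 1/1 normal; order 4: 3/3 normal; order 8: 1/1 normal.
Total normal subgroups: 6.

6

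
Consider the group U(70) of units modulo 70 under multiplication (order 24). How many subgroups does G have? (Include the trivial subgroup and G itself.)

16

|G| = 24, so by Lagrange every subgroup order divides 24. Divisors: 1, 2, 3, 4, 6, 8, 12, 24.
Subgroups by order — order 1: 1; order 2: 3; order 3: 1; order 4: 3; order 6: 3; order 8: 1; order 12: 3; order 24: 1.
Total: 1 + 3 + 1 + 3 + 3 + 1 + 3 + 1 = 16.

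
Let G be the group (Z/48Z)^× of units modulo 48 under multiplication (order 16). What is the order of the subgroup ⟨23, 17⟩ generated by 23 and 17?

4

|⟨23⟩| = 2 and |⟨17⟩| = 2, so |H| is a multiple of lcm(2, 2) = 2 and divides |G| = 16.
Closing under the operation: H = {1, 7, 17, 23}, so |H| = 4.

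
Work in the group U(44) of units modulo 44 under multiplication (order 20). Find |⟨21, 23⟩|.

|⟨21⟩| = 2 and |⟨23⟩| = 2, so |H| is a multiple of lcm(2, 2) = 2 and divides |G| = 20.
Closing under the operation: H = {1, 21, 23, 43}, so |H| = 4.

4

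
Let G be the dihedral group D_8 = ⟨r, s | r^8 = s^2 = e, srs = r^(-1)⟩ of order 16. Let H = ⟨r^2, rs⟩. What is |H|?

|⟨r^2⟩| = 4 and |⟨rs⟩| = 2, so |H| is a multiple of lcm(4, 2) = 4 and divides |G| = 16.
Closing under the operation: H = {e, r^2, r^4, r^6, rs, r^3s, r^5s, r^7s}, so |H| = 8.

8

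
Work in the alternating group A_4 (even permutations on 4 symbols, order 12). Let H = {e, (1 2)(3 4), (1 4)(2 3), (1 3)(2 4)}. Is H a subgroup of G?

Yes

|H| = 4 divides |G| = 12, consistent with Lagrange.
H contains the identity, every element's inverse is in H, and H is closed under ∘: it is a subgroup.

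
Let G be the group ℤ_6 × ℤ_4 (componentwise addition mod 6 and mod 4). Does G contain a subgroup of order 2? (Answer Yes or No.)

2 | 24. A subgroup of order 2 is {(0,0), (0,2)}.

Yes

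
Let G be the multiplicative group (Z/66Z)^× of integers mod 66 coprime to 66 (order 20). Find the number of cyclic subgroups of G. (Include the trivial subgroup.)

8

Each element a generates a cyclic subgroup ⟨a⟩; distinct elements may generate the same one (a cyclic group of order d has φ(d) generators).
Cyclic subgroups by order — order 1: 1; order 2: 3; order 5: 1; order 10: 3.
Total: 8.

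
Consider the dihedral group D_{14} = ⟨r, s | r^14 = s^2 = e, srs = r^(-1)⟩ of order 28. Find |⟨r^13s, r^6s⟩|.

4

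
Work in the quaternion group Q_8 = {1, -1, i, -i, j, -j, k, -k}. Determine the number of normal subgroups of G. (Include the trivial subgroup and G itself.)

G has 6 subgroups. Checking conjugation-invariance by order — order 1: 1/1 normal; order 2: 1/1 normal; order 4: 3/3 normal; order 8: 1/1 normal.
Total normal subgroups: 6.

6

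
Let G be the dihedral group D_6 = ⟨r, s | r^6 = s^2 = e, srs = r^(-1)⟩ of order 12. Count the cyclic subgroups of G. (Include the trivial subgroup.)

A cyclic subgroup of order d is generated by each of its φ(d) elements of order d, so the cyclic subgroups of order d number (#elements of order d)/φ(d).
Cyclic subgroups by order — order 1: 1; order 2: 7; order 3: 1; order 6: 1.
Total: 10.

10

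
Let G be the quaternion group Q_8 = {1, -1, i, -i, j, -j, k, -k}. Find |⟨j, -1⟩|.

4

|⟨j⟩| = 4 and |⟨-1⟩| = 2, so |H| is a multiple of lcm(4, 2) = 4 and divides |G| = 8.
Closing under the operation: H = {1, -1, j, -j}, so |H| = 4.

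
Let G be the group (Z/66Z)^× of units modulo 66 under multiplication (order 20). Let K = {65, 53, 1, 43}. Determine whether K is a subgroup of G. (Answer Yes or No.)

No

53 ∈ K but its inverse 5 ∉ K, so K is not a subgroup.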